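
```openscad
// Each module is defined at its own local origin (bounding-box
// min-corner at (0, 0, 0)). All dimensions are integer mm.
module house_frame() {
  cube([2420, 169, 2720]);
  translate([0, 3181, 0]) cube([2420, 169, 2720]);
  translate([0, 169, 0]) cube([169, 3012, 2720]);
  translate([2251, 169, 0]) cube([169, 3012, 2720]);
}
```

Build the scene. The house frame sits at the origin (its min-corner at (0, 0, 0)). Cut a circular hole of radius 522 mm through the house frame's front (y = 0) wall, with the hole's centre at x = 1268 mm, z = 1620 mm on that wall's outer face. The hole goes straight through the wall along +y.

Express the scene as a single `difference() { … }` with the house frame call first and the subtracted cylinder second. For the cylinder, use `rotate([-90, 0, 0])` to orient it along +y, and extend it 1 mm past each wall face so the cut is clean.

difference() {
  house_frame();
  translate([1268, -1, 1620]) rotate([-90, 0, 0]) cylinder(h = 171, r = 522);
}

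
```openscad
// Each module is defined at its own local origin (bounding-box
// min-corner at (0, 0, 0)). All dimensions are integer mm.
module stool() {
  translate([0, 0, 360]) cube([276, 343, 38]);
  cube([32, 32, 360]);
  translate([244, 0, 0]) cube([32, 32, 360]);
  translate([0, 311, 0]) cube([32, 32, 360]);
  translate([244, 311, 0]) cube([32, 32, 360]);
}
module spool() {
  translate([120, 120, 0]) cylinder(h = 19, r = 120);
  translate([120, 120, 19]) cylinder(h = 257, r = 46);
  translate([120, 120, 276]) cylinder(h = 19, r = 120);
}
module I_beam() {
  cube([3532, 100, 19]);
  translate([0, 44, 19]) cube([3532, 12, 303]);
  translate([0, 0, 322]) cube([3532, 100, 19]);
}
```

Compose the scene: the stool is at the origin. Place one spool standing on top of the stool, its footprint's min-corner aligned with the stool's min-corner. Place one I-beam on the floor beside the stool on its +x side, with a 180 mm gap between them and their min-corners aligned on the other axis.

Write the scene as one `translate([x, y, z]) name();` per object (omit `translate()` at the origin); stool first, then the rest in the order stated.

stool();
translate([0, 0, 398]) spool();
translate([456, 0, 0]) I_beam();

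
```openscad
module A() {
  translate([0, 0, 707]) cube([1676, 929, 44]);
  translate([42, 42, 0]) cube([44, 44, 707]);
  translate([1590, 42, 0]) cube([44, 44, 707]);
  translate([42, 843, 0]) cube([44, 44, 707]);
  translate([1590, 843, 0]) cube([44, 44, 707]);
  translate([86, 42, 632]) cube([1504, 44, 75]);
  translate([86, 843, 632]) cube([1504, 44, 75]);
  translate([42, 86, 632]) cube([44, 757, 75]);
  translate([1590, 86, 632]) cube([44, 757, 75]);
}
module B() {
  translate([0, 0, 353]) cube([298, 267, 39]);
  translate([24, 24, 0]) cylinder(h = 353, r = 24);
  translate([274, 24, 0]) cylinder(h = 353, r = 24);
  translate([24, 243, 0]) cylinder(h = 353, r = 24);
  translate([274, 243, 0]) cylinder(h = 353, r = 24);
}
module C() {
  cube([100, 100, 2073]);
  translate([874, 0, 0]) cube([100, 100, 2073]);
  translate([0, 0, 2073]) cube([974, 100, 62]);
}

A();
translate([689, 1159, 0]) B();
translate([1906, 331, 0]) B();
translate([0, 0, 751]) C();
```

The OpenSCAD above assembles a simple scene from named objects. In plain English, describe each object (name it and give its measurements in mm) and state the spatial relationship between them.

A is a table with a 1676×929 mm rectangular top, 44 mm thick, top surface at z = 751 mm, supported by four 44×44 mm square legs, each inset 42 mm from the nearest pair of top edges, running from the floor. Four apron rails, 44 mm thick and 75 mm tall, run between adjacent legs with their top edges flush with the underside of the top and their outer faces flush with the legs' outer faces.

B is a four-legged stool. The seat is 298×267 mm, 39 mm thick, top at z = 392 mm. It stands on four round legs, each 48 mm in diameter, from z = 0 to the seat underside, each leg's axis is inset half a diameter from the nearest pair of seat edges (so the leg's bounding box is flush with the corner).

C is a rectangular door frame: two vertical jambs of 100×100 mm section, 2073 mm tall, with a clear opening 774 mm wide between their inner faces. A header 62 mm tall and 100 mm deep lies on top of the jambs and spans the full outside width.

Two stools sit around the table at the +y, +x sides. The door frame is on top of the table.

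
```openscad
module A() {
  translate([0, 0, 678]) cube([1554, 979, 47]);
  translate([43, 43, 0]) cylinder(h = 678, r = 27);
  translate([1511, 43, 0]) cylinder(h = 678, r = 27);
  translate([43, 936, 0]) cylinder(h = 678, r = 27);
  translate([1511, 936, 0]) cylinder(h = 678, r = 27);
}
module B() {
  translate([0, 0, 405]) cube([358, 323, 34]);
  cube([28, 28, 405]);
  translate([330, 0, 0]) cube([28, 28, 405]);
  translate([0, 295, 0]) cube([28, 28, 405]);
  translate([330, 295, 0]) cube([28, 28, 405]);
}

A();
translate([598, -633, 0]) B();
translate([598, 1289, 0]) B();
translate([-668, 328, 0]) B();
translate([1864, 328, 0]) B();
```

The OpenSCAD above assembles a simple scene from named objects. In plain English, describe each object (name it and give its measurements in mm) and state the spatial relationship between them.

A is a table: top 1554 mm (x) × 979 mm (y), 47 mm thick, upper face at z = 725 mm, on four round legs of 54 mm diameter, each leg's bounding box inset 16 mm from the nearest pair of top edges, running from z = 0 to the bottom of the top.

B is a four-legged stool. The seat is a 358×323×34 mm slab whose top surface is at z = 439 mm; four square legs, each 28×28 mm in cross-section, run from the floor (z = 0) to the underside of the seat, each flush with a corner of the seat.

Four stools sit around the table at the −y, +y, −x, +x sides.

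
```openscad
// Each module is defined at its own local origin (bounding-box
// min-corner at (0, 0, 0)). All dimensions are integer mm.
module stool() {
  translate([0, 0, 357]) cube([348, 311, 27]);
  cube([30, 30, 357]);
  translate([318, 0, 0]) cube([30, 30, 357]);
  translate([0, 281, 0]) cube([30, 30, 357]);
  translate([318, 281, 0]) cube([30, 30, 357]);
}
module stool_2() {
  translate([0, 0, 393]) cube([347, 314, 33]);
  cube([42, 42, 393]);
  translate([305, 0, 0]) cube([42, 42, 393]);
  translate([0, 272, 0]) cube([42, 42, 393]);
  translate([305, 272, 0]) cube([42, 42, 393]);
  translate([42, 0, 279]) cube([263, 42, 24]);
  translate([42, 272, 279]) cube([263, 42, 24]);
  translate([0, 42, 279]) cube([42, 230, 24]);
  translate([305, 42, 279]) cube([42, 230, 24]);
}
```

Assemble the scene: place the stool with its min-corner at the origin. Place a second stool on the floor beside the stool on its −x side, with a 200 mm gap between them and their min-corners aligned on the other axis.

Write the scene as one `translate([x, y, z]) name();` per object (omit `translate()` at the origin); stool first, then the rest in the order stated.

stool();
translate([-547, 0, 0]) stool_2();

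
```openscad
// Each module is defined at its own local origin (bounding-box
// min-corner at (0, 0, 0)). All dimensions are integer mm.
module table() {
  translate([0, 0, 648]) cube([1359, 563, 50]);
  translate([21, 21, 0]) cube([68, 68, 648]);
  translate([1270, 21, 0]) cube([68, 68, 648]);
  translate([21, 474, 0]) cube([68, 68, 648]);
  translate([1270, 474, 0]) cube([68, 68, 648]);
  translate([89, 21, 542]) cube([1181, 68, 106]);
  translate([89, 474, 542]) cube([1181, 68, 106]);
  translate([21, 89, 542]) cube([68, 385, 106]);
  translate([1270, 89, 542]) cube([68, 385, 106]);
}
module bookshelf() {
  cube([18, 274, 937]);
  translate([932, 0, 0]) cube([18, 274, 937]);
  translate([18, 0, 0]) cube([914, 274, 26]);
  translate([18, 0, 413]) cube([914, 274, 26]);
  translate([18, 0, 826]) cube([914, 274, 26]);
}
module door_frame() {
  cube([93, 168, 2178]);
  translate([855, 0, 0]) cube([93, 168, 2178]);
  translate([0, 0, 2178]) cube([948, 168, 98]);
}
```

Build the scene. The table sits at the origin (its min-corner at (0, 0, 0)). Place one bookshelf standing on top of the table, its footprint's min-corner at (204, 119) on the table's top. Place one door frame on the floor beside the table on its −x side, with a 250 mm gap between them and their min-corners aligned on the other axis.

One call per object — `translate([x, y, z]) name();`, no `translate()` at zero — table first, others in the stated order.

table();
translate([204, 119, 698]) bookshelf();
translate([-1198, 0, 0]) door_frame();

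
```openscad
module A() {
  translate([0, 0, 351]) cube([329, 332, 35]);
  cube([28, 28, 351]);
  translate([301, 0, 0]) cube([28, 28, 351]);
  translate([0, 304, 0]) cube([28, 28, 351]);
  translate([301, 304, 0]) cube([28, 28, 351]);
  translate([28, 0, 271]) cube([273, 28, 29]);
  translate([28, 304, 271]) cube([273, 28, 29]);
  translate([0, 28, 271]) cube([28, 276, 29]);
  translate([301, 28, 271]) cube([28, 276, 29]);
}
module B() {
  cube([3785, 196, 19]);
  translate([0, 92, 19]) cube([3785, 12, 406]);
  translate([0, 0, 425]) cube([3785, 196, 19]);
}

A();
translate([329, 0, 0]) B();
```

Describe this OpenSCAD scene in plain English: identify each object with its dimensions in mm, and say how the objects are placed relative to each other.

A is a four-legged stool. The seat is 329×332 mm, 35 mm thick, top at z = 386 mm. It stands on four square legs, each 28×28 mm in cross-section, from z = 0 to the seat underside, each flush with a corner of the seat. Four stretchers, 28 mm wide and 29 mm tall, connect adjacent legs with their undersides at z = 271 mm, each running between the inner faces of the legs it joins and aligned with the legs' outer faces on the other axis.

B is an I-beam lying along x, 3785 mm long. Overall section height 444 mm. Two flanges 196 mm wide (y) and 19 mm thick, one on the floor and one at the top; a web 12 mm thick runs between them, centred on the flange width.

The I-beam is against the stool's +x side, with their −y faces flush.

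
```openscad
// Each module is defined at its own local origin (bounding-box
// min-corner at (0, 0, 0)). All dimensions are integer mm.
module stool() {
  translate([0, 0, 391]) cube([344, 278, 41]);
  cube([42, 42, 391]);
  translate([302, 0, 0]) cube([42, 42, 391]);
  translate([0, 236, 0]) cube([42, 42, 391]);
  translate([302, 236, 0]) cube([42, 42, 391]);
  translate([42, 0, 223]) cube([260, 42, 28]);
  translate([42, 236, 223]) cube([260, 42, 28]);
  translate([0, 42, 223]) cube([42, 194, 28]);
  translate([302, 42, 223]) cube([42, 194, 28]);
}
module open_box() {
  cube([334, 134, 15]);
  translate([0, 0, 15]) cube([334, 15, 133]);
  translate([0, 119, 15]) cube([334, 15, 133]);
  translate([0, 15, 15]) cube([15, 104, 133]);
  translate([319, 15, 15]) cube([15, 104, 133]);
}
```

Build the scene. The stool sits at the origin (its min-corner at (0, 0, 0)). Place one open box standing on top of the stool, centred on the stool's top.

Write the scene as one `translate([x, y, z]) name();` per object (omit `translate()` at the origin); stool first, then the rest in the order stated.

stool();
translate([5, 72, 432]) open_box();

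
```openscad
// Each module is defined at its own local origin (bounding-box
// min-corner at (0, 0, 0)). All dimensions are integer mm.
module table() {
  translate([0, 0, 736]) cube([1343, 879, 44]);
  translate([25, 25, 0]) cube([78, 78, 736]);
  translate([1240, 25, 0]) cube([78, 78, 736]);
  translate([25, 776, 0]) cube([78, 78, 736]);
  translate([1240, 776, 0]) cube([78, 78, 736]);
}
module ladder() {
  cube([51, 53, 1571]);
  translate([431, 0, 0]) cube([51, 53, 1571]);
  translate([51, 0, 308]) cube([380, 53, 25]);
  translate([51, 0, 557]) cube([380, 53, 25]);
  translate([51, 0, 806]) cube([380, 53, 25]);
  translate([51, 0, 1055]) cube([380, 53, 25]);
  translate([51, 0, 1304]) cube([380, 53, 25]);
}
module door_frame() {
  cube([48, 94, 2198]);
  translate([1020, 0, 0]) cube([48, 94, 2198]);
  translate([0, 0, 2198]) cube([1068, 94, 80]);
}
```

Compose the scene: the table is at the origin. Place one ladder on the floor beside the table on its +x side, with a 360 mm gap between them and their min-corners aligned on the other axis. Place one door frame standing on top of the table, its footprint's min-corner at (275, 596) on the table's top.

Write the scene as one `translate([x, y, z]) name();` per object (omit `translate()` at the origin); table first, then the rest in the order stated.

table();
translate([1703, 0, 0]) ladder();
translate([275, 596, 780]) door_frame();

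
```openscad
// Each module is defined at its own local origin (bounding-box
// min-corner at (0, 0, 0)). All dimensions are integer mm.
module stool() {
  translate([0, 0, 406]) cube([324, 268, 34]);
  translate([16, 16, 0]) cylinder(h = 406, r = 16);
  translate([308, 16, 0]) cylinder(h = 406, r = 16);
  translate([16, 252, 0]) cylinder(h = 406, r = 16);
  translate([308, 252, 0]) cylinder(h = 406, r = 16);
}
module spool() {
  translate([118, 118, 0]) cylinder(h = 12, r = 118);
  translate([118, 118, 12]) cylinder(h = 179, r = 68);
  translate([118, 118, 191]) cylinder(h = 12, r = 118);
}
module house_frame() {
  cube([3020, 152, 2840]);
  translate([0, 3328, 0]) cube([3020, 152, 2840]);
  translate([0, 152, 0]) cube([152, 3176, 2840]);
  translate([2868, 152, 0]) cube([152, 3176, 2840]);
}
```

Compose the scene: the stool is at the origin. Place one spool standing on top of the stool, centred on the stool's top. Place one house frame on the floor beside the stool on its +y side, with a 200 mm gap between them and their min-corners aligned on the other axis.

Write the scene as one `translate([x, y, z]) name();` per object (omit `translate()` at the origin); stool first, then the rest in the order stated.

stool();
translate([44, 16, 440]) spool();
translate([0, 468, 0]) house_frame();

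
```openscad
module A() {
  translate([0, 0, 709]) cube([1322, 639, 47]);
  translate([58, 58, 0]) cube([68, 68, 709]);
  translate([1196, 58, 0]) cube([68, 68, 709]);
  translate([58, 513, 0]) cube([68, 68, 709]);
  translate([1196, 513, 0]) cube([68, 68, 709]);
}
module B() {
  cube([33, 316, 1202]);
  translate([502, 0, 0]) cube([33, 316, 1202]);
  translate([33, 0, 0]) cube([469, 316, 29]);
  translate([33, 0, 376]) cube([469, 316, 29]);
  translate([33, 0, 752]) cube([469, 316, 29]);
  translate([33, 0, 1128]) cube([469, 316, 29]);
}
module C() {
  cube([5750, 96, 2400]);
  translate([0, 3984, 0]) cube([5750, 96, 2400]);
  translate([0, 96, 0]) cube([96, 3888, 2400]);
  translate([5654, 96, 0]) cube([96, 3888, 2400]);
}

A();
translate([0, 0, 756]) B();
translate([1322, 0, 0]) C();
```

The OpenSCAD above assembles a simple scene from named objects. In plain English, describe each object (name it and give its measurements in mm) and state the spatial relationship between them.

A is a table: top 1322 mm (x) × 639 mm (y), 47 mm thick, upper face at z = 756 mm, on four 68×68 mm square legs, each inset 58 mm from the nearest pair of top edges, running from z = 0 to the bottom of the top.

B is a bookshelf 535 mm wide overall, 316 mm deep and 1202 mm tall. The two sides are 33 mm thick vertical panels. 4 horizontal shelves of 29 mm thickness span between the inner faces of the sides; the lowest shelf sits on the floor and shelves are stacked with a clear vertical gap of 347 mm between each pair.

C is a box-shaped house frame (walls only): outside footprint 5750×4080 mm, wall height 2400 mm, wall thickness 96 mm. The two y-facing walls run the full x-width; the two x-facing walls fit between the inner faces of the y-facing walls.

The bookshelf is on top of the table. The house frame is against the table's +x side, with their −y faces flush.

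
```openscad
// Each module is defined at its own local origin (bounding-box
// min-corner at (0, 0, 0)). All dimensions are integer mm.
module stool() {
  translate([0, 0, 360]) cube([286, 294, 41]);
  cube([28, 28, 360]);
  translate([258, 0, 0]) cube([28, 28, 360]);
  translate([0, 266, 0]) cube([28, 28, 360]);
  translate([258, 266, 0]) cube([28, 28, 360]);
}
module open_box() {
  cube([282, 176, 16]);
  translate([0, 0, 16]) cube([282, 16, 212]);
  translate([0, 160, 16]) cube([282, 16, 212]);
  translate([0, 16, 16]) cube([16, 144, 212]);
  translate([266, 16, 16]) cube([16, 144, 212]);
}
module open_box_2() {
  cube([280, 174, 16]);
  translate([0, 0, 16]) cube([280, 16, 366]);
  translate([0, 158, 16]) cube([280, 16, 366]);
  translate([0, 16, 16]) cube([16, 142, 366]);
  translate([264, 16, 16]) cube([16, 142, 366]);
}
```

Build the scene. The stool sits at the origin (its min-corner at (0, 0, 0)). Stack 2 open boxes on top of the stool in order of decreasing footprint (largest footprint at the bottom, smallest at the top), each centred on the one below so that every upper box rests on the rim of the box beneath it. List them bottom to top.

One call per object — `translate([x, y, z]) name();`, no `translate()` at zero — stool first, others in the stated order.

stool();
translate([2, 59, 401]) open_box();
translate([3, 60, 629]) open_box_2();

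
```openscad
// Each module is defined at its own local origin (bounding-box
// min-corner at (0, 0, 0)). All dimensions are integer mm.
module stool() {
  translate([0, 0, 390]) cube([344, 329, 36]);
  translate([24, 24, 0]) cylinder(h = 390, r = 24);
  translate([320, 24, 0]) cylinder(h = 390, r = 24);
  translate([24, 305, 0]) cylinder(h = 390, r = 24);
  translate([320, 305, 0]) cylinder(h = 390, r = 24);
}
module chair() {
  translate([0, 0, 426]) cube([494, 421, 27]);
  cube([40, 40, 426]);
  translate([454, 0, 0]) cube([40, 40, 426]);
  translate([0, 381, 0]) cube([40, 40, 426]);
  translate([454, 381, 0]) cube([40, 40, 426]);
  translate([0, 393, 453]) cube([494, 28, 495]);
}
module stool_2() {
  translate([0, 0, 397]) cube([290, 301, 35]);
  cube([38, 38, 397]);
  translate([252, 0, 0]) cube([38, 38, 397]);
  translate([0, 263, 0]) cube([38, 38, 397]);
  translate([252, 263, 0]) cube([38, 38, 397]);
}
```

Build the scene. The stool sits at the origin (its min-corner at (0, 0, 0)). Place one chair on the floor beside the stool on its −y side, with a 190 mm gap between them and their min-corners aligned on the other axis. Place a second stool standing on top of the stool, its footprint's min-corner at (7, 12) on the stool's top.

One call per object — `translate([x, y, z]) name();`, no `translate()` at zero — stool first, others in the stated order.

stool();
translate([0, -611, 0]) chair();
translate([7, 12, 426]) stool_2();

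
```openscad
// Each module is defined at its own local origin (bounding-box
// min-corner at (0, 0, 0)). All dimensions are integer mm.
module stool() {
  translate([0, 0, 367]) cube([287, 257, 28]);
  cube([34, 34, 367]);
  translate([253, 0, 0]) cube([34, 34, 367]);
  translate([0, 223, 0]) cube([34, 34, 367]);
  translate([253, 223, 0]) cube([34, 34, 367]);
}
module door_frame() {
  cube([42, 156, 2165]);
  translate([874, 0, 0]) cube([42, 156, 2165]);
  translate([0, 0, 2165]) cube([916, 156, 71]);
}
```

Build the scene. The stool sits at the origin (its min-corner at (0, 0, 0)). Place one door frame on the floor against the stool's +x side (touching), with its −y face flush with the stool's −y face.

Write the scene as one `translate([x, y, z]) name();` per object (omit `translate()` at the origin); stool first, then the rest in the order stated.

stool();
translate([287, 0, 0]) door_frame();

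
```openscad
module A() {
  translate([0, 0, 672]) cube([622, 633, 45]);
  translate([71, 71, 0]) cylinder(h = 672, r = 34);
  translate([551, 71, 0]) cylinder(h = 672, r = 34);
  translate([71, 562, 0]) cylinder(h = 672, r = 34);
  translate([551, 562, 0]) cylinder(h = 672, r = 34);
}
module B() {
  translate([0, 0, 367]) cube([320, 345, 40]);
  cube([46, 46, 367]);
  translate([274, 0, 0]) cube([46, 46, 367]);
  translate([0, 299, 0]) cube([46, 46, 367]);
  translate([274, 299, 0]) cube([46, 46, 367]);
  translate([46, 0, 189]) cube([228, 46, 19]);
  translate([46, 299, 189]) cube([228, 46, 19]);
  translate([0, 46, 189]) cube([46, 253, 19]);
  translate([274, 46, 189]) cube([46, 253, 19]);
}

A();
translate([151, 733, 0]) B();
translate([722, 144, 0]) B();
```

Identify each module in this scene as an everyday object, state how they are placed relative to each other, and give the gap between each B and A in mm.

Each stool's nearest face is 100 mm from the table's bounding box.

A is a table. B is a stool. Two stools sit around the table at the +y, +x sides. The gap between each stool and the table is 100 mm.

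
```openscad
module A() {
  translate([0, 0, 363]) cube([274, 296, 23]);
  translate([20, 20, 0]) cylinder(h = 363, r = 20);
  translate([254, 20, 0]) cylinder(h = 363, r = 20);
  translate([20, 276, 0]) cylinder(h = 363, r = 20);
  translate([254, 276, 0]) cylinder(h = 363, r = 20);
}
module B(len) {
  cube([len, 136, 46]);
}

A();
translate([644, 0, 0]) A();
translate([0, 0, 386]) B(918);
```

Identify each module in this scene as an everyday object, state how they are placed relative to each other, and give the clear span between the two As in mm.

A is a stool. B is a beam. A beam spans the tops of two stools. The clear span between the two stools is 370 mm.

Second stool starts at x = 644; first ends at x = 274; clear span = 644 − 274 = 370 mm.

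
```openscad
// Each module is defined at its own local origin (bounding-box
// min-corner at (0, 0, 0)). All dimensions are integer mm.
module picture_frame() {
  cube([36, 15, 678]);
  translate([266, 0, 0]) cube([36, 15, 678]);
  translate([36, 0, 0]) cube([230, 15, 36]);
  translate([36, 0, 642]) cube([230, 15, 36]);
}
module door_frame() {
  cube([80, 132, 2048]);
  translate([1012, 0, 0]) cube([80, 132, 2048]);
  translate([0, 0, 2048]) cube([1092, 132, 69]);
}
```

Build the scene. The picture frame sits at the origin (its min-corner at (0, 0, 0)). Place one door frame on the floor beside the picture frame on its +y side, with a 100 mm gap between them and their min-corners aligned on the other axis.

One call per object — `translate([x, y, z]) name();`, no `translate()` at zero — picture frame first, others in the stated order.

picture_frame();
translate([0, 115, 0]) door_frame();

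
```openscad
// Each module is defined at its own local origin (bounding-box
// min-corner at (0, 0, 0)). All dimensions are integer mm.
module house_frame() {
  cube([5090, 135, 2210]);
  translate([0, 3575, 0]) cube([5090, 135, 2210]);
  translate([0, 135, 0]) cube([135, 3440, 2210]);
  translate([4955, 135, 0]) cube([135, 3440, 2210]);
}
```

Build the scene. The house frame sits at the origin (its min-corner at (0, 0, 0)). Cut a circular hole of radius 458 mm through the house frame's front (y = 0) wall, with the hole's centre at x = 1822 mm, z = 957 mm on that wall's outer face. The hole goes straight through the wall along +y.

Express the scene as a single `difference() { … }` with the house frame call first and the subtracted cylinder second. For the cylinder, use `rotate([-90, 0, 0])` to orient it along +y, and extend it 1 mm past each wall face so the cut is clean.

difference() {
  house_frame();
  translate([1822, -1, 957]) rotate([-90, 0, 0]) cylinder(h = 137, r = 458);
}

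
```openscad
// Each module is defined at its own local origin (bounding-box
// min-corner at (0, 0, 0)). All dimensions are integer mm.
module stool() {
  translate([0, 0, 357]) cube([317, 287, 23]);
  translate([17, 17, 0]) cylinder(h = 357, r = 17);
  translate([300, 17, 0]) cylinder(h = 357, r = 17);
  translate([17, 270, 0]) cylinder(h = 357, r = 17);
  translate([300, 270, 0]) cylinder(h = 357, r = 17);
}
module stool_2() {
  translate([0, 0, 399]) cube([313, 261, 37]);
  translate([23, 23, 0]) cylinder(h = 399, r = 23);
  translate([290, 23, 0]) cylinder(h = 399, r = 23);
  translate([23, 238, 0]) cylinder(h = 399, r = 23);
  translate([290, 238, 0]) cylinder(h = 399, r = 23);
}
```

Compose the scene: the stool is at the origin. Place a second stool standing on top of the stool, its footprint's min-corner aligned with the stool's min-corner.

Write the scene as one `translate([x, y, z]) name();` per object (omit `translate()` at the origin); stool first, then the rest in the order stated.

stool();
translate([0, 0, 380]) stool_2();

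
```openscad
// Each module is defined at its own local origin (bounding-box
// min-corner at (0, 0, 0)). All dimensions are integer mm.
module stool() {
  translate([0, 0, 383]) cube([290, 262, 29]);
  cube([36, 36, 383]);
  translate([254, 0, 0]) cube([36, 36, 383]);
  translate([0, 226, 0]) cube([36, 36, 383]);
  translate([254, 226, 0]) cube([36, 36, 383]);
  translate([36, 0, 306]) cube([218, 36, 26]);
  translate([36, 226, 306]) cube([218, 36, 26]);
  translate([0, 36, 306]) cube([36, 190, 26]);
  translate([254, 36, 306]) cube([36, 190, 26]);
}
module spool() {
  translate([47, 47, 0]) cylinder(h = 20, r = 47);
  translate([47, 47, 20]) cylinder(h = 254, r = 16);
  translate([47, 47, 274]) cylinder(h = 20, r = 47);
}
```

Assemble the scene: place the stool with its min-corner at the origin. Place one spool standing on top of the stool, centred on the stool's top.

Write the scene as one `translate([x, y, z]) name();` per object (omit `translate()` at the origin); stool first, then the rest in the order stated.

stool();
translate([98, 84, 412]) spool();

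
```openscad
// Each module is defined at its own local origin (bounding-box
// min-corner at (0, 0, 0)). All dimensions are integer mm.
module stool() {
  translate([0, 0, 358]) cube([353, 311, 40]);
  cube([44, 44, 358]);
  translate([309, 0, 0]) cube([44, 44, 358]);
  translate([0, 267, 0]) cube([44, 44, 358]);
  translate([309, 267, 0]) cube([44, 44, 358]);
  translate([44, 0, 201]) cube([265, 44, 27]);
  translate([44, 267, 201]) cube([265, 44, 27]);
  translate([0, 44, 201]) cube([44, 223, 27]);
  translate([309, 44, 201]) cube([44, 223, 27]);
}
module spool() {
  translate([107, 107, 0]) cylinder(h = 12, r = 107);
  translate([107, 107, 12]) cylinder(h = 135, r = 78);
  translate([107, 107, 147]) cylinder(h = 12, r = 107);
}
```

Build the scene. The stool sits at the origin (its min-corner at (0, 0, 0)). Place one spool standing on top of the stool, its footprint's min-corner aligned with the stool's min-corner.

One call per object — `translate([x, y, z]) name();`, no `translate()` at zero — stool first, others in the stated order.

stool();
translate([0, 0, 398]) spool();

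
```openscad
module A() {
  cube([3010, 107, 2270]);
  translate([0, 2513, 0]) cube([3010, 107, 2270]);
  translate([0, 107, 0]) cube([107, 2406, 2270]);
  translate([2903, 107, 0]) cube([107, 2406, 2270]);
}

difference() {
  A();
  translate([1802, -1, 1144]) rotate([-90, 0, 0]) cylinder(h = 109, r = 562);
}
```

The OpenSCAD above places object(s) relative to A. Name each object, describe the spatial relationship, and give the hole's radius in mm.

The subtracted cylinder has r = 562 mm.

A is a house frame. The house frame has a circular hole through its front wall. The hole's radius is 562 mm.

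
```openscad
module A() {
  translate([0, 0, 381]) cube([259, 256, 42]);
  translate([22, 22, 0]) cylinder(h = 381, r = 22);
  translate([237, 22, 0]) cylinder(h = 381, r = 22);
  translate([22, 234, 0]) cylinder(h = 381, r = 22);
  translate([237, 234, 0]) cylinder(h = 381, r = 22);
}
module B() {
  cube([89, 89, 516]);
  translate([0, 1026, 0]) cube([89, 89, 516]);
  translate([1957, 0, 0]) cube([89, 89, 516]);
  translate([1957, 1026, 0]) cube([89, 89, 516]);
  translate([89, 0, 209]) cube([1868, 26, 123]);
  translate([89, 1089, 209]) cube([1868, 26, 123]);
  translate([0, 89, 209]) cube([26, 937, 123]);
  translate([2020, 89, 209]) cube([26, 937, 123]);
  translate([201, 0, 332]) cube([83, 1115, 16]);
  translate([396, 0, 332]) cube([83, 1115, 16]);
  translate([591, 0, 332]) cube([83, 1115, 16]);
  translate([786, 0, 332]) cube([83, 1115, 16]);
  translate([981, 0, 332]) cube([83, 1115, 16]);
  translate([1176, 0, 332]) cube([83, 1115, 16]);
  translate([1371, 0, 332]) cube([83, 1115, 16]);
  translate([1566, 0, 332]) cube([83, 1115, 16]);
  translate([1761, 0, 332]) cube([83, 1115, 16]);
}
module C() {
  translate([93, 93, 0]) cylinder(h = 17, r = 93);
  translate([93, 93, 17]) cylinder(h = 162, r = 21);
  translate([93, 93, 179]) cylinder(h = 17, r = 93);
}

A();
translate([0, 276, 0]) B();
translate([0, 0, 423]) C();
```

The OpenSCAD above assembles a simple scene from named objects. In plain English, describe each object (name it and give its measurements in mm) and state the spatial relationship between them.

A is a four-legged stool. The seat is 259×256 mm, 42 mm thick, top at z = 423 mm. It stands on four round legs, each 44 mm in diameter, from z = 0 to the seat underside, each leg's axis is inset half a diameter from the nearest pair of seat edges (so the leg's bounding box is flush with the corner).

B is a bed frame 2046 mm long (x) by 1115 mm wide (y). Four 89×89 mm corner posts, 516 mm tall, at the corners of the footprint. Four rails of 26 mm thickness and 123 mm height run between adjacent posts with their undersides at z = 209 mm, their outer faces flush with the outside of the frame (the two x-running rails run between the posts' inner faces; the two y-running rails run between the posts' inner faces). 9 slats, each 83 mm wide (x) and 16 mm thick, lie across the top of the two x-running rails, running the full 1115 mm width of the frame in y; the slats are evenly spaced along x between the inner faces of the end posts with equal gaps (rounded down to the nearest mm) at the −x end and between each pair — any rounding remainder accumulates at the +x end.

C is a spool: two coaxial disc flanges of radius 93 mm and thickness 17 mm, joined by a core cylinder of radius 21 mm and height 162 mm. The lower flange rests on z = 0 and the three cylinders share a vertical axis.

The bed frame is on the floor beside the stool on its +y side. The spool is on top of the stool.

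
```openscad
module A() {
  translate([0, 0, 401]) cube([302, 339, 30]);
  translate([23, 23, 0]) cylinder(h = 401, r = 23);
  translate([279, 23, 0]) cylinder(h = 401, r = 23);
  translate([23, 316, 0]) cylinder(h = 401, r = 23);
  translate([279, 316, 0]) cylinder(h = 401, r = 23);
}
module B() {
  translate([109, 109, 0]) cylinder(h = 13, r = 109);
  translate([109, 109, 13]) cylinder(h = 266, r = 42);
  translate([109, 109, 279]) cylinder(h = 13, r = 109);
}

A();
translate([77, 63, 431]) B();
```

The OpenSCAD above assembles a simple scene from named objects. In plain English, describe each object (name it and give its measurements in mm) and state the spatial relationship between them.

A is a four-legged stool. The seat is a 302×339×30 mm slab whose top surface is at z = 431 mm; four round legs, each 46 mm in diameter, run from the floor (z = 0) to the underside of the seat, each leg's axis is inset half a diameter from the nearest pair of seat edges (so the leg's bounding box is flush with the corner).

B is a spool: two coaxial disc flanges of radius 109 mm and thickness 13 mm, joined by a core cylinder of radius 42 mm and height 266 mm. The lower flange rests on z = 0 and the three cylinders share a vertical axis.

The spool is on top of the stool.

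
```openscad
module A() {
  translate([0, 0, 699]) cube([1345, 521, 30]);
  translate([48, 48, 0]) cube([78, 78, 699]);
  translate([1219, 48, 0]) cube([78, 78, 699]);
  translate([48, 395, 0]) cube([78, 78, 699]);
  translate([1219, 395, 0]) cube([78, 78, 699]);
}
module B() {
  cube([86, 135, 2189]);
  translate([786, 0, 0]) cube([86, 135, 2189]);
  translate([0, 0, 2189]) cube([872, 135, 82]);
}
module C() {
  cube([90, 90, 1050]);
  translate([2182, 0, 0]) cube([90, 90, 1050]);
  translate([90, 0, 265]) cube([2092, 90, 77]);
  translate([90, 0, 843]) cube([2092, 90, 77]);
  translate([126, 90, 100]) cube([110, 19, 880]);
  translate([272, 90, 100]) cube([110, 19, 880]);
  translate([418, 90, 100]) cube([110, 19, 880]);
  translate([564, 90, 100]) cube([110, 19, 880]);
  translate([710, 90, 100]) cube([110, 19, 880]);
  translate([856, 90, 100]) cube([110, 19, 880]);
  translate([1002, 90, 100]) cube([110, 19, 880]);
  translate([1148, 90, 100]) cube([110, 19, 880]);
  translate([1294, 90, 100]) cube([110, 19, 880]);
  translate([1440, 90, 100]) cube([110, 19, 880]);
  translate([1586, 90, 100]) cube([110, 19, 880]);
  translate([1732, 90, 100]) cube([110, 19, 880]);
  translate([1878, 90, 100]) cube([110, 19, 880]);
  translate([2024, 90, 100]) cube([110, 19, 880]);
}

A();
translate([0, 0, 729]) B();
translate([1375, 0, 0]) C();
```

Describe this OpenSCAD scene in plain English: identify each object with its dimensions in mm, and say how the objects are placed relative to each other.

A is a table with a 1345×521 mm rectangular top, 30 mm thick, top surface at z = 729 mm, supported by four 78×78 mm square legs, each inset 48 mm from the nearest pair of top edges, running from the floor.

B is a door frame. The clear opening is 700 mm wide and 2189 mm high. Two 86 mm wide jambs, 135 mm deep, stand either side of the opening from the floor to the top of the opening. A 82 mm thick head sits across the top of both jambs, spanning the full outside width of the frame.

C is a fence section. Two 90×90 mm posts, 1050 mm tall, stand on the floor with a clear span of 2092 mm between their inner faces. Two horizontal rails of 90×77 mm section span the gap between the posts with their undersides at z = 265 mm and z = 843 mm, flush with the posts' −y face. 14 pickets, each 110 mm wide, 19 mm thick and 880 mm tall, are fixed to the +y face of the rails with their bottoms at z = 100 mm, evenly spaced across the span with equal gaps (rounded down to the nearest mm) at the −x end and between each pair — any rounding remainder accumulates at the +x end.

The door frame is on top of the table. The fence section is on the floor beside the table on its +x side.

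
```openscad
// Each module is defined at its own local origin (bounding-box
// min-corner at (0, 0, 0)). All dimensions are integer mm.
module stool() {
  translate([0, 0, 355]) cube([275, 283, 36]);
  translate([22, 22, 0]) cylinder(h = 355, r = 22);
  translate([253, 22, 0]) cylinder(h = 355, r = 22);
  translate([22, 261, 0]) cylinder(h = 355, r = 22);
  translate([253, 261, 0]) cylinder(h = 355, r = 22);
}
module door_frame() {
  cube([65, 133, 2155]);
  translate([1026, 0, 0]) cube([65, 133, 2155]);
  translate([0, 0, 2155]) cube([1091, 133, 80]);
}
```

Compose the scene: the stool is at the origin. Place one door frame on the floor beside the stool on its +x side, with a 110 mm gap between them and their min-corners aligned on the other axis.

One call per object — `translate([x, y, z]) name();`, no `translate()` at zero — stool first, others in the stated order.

stool();
translate([385, 0, 0]) door_frame();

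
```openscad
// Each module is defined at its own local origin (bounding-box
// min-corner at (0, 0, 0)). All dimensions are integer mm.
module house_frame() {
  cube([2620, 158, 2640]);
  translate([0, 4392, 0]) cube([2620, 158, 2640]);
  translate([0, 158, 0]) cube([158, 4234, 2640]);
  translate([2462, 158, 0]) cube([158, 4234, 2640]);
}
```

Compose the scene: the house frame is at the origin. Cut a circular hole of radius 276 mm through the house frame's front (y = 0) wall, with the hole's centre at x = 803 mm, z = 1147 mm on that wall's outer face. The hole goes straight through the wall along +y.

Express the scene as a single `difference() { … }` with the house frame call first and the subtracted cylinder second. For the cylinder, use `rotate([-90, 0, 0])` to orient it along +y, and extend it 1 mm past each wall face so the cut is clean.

difference() {
  house_frame();
  translate([803, -1, 1147]) rotate([-90, 0, 0]) cylinder(h = 160, r = 276);
}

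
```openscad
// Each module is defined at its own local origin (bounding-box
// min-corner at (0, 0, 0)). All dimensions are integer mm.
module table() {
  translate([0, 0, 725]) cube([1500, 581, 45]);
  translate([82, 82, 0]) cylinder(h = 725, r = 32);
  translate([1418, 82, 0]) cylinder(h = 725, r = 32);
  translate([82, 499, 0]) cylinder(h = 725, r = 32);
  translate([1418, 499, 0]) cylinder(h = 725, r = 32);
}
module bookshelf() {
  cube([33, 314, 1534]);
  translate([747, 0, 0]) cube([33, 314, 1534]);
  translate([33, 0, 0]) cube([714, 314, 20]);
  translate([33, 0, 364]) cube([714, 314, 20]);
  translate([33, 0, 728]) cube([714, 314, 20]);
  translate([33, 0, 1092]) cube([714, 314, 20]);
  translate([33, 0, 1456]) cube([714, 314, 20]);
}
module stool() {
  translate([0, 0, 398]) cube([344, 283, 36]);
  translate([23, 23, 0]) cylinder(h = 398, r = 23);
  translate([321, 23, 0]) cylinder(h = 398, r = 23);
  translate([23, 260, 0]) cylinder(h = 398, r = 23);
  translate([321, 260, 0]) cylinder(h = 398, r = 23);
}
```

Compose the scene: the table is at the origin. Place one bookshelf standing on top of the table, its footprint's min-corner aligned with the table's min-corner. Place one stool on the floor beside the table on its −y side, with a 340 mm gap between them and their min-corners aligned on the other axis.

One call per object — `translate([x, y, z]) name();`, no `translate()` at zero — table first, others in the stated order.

table();
translate([0, 0, 770]) bookshelf();
translate([0, -623, 0]) stool();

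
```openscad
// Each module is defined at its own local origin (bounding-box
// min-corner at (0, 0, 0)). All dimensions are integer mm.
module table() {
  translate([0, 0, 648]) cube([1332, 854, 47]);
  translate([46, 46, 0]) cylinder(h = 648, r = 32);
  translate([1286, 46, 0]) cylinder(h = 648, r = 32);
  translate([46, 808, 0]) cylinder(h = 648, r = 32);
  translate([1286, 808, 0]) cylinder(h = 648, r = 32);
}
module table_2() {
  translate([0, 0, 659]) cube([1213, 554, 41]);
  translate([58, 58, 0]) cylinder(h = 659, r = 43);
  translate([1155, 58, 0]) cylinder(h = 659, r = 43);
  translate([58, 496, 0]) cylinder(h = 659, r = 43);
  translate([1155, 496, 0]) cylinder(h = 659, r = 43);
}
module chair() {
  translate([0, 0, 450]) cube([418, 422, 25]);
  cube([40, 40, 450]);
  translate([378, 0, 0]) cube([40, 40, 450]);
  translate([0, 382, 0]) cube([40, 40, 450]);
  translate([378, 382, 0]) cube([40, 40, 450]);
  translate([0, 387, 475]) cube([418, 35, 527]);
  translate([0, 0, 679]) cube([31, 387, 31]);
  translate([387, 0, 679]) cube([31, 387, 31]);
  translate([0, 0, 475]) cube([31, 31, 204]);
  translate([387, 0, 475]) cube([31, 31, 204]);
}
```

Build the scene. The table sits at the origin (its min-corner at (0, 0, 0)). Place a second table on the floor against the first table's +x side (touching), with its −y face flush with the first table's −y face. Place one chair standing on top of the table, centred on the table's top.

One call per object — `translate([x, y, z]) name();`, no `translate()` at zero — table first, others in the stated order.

table();
translate([1332, 0, 0]) table_2();
translate([457, 216, 695]) chair();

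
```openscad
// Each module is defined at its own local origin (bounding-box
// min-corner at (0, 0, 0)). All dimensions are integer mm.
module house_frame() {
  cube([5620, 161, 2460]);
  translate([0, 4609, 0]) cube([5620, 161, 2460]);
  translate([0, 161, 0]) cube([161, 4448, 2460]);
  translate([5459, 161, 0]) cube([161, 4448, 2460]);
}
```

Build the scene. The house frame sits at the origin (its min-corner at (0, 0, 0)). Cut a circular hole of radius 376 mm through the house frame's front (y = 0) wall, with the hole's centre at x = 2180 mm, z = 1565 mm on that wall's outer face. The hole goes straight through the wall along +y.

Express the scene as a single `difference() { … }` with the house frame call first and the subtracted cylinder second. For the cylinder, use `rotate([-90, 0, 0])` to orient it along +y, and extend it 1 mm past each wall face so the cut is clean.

difference() {
  house_frame();
  translate([2180, -1, 1565]) rotate([-90, 0, 0]) cylinder(h = 163, r = 376);
}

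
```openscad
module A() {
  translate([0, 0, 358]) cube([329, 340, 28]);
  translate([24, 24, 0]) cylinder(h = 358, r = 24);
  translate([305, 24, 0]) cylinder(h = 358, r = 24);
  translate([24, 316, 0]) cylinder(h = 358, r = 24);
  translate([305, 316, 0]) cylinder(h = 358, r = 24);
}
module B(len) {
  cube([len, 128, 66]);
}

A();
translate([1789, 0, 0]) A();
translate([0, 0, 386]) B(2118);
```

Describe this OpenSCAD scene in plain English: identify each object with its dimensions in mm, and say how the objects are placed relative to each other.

A is a simple wooden stool: a rectangular seat 329 mm (x) by 340 mm (y), 28 mm thick, top face at z = 386 mm, on four round legs, each 48 mm in diameter. The legs rest on z = 0, each leg's axis is inset half a diameter from the nearest pair of seat edges (so the leg's bounding box is flush with the corner).

B is a rectangular beam 2118 mm long (x), 128 mm deep (y), 66 mm thick (z).

The beam spans the tops of two stools placed 1460 mm apart, resting at z = 386 mm.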